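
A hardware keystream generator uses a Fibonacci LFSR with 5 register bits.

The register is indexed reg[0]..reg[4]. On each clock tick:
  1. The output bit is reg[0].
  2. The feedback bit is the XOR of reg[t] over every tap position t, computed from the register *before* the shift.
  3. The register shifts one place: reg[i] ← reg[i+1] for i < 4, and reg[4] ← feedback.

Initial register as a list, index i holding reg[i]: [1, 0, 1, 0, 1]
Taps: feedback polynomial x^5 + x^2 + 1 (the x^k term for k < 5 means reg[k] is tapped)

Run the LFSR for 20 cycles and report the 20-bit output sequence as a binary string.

tick  register→output (feedback)
  0  10101→1 (0)
  1  01010→0 (0)
  2  10100→1 (0)
  3  01000→0 (0)
  4  10000→1 (1)
  5  00001→0 (0)
  6  00010→0 (0)
  7  00100→0 (1)
  8  01001→0 (0)
  9  10010→1 (1)
 10  00101→0 (1)
 11  01011→0 (0)
 12  10110→1 (0)
 13  01100→0 (1)
 14  11001→1 (1)
 15  10011→1 (1)
 16  00111→0 (1)
 17  01111→0 (1)
 18  11111→1 (0)
 19  11110→1 (0)

10101000010010110011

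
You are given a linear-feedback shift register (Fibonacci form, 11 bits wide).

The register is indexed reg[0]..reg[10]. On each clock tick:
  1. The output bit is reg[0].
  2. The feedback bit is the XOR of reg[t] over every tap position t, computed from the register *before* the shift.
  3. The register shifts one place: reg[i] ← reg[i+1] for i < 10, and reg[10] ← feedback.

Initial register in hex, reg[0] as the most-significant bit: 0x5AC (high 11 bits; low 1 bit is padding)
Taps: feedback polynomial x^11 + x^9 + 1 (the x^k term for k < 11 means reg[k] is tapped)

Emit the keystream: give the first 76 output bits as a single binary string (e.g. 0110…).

0101101011011100010010011111010000110010000001111010101001101110111100011011

k : reg_k → out_k, fb_k
0: 01011010110 → 0, fb=1
1: 10110101101 → 1, fb=1
2: 01101011011 → 0, fb=1
3: 11010110111 → 1, fb=0
4: 10101101110 → 1, fb=0
5: 01011011100 → 0, fb=0
6: 10110111000 → 1, fb=1
7: 01101110001 → 0, fb=0
8: 11011100010 → 1, fb=0
9: 10111000100 → 1, fb=1
10: 01110001001 → 0, fb=0
11: 11100010010 → 1, fb=0
12: 11000100100 → 1, fb=1
13: 10001001001 → 1, fb=1
14: 00010010011 → 0, fb=1
15: 00100100111 → 0, fb=1
16: 01001001111 → 0, fb=1
17: 10010011111 → 1, fb=0
18: 00100111110 → 0, fb=1
19: 01001111101 → 0, fb=0
20: 10011111010 → 1, fb=0
21: 00111110100 → 0, fb=0
22: 01111101000 → 0, fb=0
23: 11111010000 → 1, fb=1
24: 11110100001 → 1, fb=1
25: 11101000011 → 1, fb=0
26: 11010000110 → 1, fb=0
27: 10100001100 → 1, fb=1
28: 01000011001 → 0, fb=0
29: 10000110010 → 1, fb=0
30: 00001100100 → 0, fb=0
31: 00011001000 → 0, fb=0
32: 00110010000 → 0, fb=0
33: 01100100000 → 0, fb=0
34: 11001000000 → 1, fb=1
35: 10010000001 → 1, fb=1
36: 00100000011 → 0, fb=1
37: 01000000111 → 0, fb=1
38: 10000001111 → 1, fb=0
39: 00000011110 → 0, fb=1
40: 00000111101 → 0, fb=0
41: 00001111010 → 0, fb=1
42: 00011110101 → 0, fb=0
43: 00111101010 → 0, fb=1
44: 01111010101 → 0, fb=0
45: 11110101010 → 1, fb=0
46: 11101010100 → 1, fb=1
47: 11010101001 → 1, fb=1
48: 10101010011 → 1, fb=0
49: 01010100110 → 0, fb=1
50: 10101001101 → 1, fb=1
51: 01010011011 → 0, fb=1
52: 10100110111 → 1, fb=0
53: 01001101110 → 0, fb=1
54: 10011011101 → 1, fb=1
55: 00110111011 → 0, fb=1
56: 01101110111 → 0, fb=1
57: 11011101111 → 1, fb=0
58: 10111011110 → 1, fb=0
59: 01110111100 → 0, fb=0
60: 11101111000 → 1, fb=1
61: 11011110001 → 1, fb=1
62: 10111100011 → 1, fb=0
63: 01111000110 → 0, fb=1
64: 11110001101 → 1, fb=1
65: 11100011011 → 1, fb=0
66: 11000110110 → 1, fb=0
67: 10001101100 → 1, fb=1
68: 00011011001 → 0, fb=0
69: 00110110010 → 0, fb=1
70: 01101100101 → 0, fb=0
71: 11011001010 → 1, fb=0
72: 10110010100 → 1, fb=1
73: 01100101001 → 0, fb=0
74: 11001010010 → 1, fb=0
75: 10010100100 → 1, fb=1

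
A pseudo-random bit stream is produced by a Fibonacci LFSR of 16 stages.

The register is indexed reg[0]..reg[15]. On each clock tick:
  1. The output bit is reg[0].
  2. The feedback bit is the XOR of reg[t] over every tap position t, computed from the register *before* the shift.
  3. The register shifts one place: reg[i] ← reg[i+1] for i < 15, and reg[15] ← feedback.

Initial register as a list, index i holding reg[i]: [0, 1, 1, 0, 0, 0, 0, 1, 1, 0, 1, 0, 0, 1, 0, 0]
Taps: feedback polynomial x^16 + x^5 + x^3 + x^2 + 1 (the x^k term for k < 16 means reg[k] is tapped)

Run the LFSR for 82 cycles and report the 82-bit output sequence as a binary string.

step | reg (before) | out | fb
   0 | 0110000110100100 | 0 | 1
   1 | 1100001101001001 | 1 | 1
   2 | 1000011010010011 | 1 | 0
   3 | 0000110100100110 | 0 | 1
   4 | 0001101001001101 | 0 | 1
   5 | 0011010010011011 | 0 | 1
   6 | 0110100100110111 | 0 | 1
   7 | 1101001001101111 | 1 | 0
   8 | 1010010011011110 | 1 | 1
   9 | 0100100110111101 | 0 | 0
  10 | 1001001101111010 | 1 | 0
  11 | 0010011011110100 | 0 | 0
  12 | 0100110111101000 | 0 | 1
  13 | 1001101111010001 | 1 | 0
  14 | 0011011110100010 | 0 | 1
  15 | 0110111101000101 | 0 | 0
  16 | 1101111010001010 | 1 | 1
  17 | 1011110100010101 | 1 | 0
  18 | 0111101000101010 | 0 | 0
  19 | 1111010001010100 | 1 | 0
  20 | 1110100010101000 | 1 | 0
  21 | 1101000101010000 | 1 | 0
  22 | 1010001010100000 | 1 | 0
  23 | 0100010101000000 | 0 | 1
  24 | 1000101010000001 | 1 | 1
  25 | 0001010100000011 | 0 | 0
  26 | 0010101000000110 | 0 | 1
  27 | 0101010000001101 | 0 | 0
  28 | 1010100000011010 | 1 | 0
  29 | 0101000000110100 | 0 | 1
  30 | 1010000001101001 | 1 | 0
  31 | 0100000011010010 | 0 | 0
  32 | 1000000110100100 | 1 | 1
  33 | 0000001101001001 | 0 | 0
  34 | 0000011010010010 | 0 | 1
  35 | 0000110100100101 | 0 | 1
  36 | 0001101001001011 | 0 | 1
  37 | 0011010010010111 | 0 | 1
  38 | 0110100100101111 | 0 | 1
  39 | 1101001001011111 | 1 | 0
  40 | 1010010010111110 | 1 | 1
  41 | 0100100101111101 | 0 | 0
  42 | 1001001011111010 | 1 | 0
  43 | 0010010111110100 | 0 | 0
  44 | 0100101111101000 | 0 | 0
  45 | 1001011111010000 | 1 | 1
  46 | 0010111110100001 | 0 | 0
  47 | 0101111101000010 | 0 | 0
  48 | 1011111010000100 | 1 | 0
  49 | 0111110100001000 | 0 | 1
  50 | 1111101000010001 | 1 | 1
  51 | 1111010000100011 | 1 | 0
  52 | 1110100001000110 | 1 | 0
  53 | 1101000010001100 | 1 | 0
  54 | 1010000100011000 | 1 | 0
  55 | 0100001000110000 | 0 | 0
  56 | 1000010001100000 | 1 | 0
  57 | 0000100011000000 | 0 | 0
  58 | 0001000110000000 | 0 | 1
  59 | 0010001100000001 | 0 | 1
  60 | 0100011000000011 | 0 | 1
  61 | 1000110000000111 | 1 | 0
  62 | 0001100000001110 | 0 | 1
  63 | 0011000000011101 | 0 | 0
  64 | 0110000000111010 | 0 | 1
  65 | 1100000001110101 | 1 | 1
  66 | 1000000011101011 | 1 | 1
  67 | 0000000111010111 | 0 | 0
  68 | 0000001110101110 | 0 | 0
  69 | 0000011101011100 | 0 | 1
  70 | 0000111010111001 | 0 | 1
  71 | 0001110101110011 | 0 | 0
  72 | 0011101011100110 | 0 | 0
  73 | 0111010111001100 | 0 | 1
  74 | 1110101110011001 | 1 | 0
  75 | 1101011100110010 | 1 | 1
  76 | 1010111001100101 | 1 | 1
  77 | 0101110011001011 | 0 | 0
  78 | 1011100110010110 | 1 | 1
  79 | 0111001100101101 | 0 | 0
  80 | 1110011001011010 | 1 | 1
  81 | 1100110010110101 | 1 | 0

0110000110100100110111101000101010000001101001001011111010000100011000000011101011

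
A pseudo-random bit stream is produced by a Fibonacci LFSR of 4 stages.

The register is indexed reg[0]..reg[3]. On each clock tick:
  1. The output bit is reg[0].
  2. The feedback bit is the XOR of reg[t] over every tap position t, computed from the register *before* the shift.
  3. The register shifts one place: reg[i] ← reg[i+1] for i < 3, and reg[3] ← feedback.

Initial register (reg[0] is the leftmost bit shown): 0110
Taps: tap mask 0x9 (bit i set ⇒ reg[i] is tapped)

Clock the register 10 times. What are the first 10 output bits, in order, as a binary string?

k : reg_k → out_k, fb_k
0: 0110 → 0, fb=0
1: 1100 → 1, fb=1
2: 1001 → 1, fb=0
3: 0010 → 0, fb=0
4: 0100 → 0, fb=0
5: 1000 → 1, fb=1
6: 0001 → 0, fb=1
7: 0011 → 0, fb=1
8: 0111 → 0, fb=1
9: 1111 → 1, fb=0

0110010001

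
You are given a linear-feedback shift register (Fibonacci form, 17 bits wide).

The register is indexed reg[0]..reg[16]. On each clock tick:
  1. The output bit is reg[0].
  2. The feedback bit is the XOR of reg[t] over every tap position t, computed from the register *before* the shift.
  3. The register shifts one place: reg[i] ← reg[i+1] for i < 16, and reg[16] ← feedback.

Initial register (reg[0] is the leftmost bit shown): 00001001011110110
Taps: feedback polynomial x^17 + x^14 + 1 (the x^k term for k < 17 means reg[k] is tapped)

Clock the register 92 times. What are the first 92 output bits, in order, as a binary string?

00001001011110110110100110001100001100101001010010001000010000100000010010110111111111011110

k : reg_k → out_k, fb_k
0: 00001001011110110 → 0, fb=1
1: 00010010111101101 → 0, fb=1
2: 00100101111011011 → 0, fb=0
3: 01001011110110110 → 0, fb=1
4: 10010111101101101 → 1, fb=0
5: 00101111011011010 → 0, fb=0
6: 01011110110110100 → 0, fb=1
7: 10111101101101001 → 1, fb=1
8: 01111011011010011 → 0, fb=0
9: 11110110110100110 → 1, fb=0
10: 11101101101001100 → 1, fb=0
11: 11011011010011000 → 1, fb=1
12: 10110110100110001 → 1, fb=1
13: 01101101001100011 → 0, fb=0
14: 11011010011000110 → 1, fb=0
15: 10110100110001100 → 1, fb=0
16: 01101001100011000 → 0, fb=0
17: 11010011000110000 → 1, fb=1
18: 10100110001100001 → 1, fb=1
19: 01001100011000011 → 0, fb=0
20: 10011000110000110 → 1, fb=0
21: 00110001100001100 → 0, fb=1
22: 01100011000011001 → 0, fb=0
23: 11000110000110010 → 1, fb=1
24: 10001100001100101 → 1, fb=0
25: 00011000011001010 → 0, fb=0
26: 00110000110010100 → 0, fb=1
27: 01100001100101001 → 0, fb=0
28: 11000011001010010 → 1, fb=1
29: 10000110010100101 → 1, fb=0
30: 00001100101001010 → 0, fb=0
31: 00011001010010100 → 0, fb=1
32: 00110010100101001 → 0, fb=0
33: 01100101001010010 → 0, fb=0
34: 11001010010100100 → 1, fb=0
35: 10010100101001000 → 1, fb=1
36: 00101001010010001 → 0, fb=0
37: 01010010100100010 → 0, fb=0
38: 10100101001000100 → 1, fb=0
39: 01001010010001000 → 0, fb=0
40: 10010100100010000 → 1, fb=1
41: 00101001000100001 → 0, fb=0
42: 01010010001000010 → 0, fb=0
43: 10100100010000100 → 1, fb=0
44: 01001000100001000 → 0, fb=0
45: 10010001000010000 → 1, fb=1
46: 00100010000100001 → 0, fb=0
47: 01000100001000010 → 0, fb=0
48: 10001000010000100 → 1, fb=0
49: 00010000100001000 → 0, fb=0
50: 00100001000010000 → 0, fb=0
51: 01000010000100000 → 0, fb=0
52: 10000100001000000 → 1, fb=1
53: 00001000010000001 → 0, fb=0
54: 00010000100000010 → 0, fb=0
55: 00100001000000100 → 0, fb=1
56: 01000010000001001 → 0, fb=0
57: 10000100000010010 → 1, fb=1
58: 00001000000100101 → 0, fb=1
59: 00010000001001011 → 0, fb=0
60: 00100000010010110 → 0, fb=1
61: 01000000100101101 → 0, fb=1
62: 10000001001011011 → 1, fb=1
63: 00000010010110111 → 0, fb=1
64: 00000100101101111 → 0, fb=1
65: 00001001011011111 → 0, fb=1
66: 00010010110111111 → 0, fb=1
67: 00100101101111111 → 0, fb=1
68: 01001011011111111 → 0, fb=1
69: 10010110111111111 → 1, fb=0
70: 00101101111111110 → 0, fb=1
71: 01011011111111101 → 0, fb=1
72: 10110111111111011 → 1, fb=1
73: 01101111111110111 → 0, fb=1
74: 11011111111101111 → 1, fb=0
75: 10111111111011110 → 1, fb=0
76: 01111111110111100 → 0, fb=1
77: 11111111101111001 → 1, fb=1
78: 11111111011110011 → 1, fb=1
79: 11111110111100111 → 1, fb=0
80: 11111101111001110 → 1, fb=0
81: 11111011110011100 → 1, fb=0
82: 11110111100111000 → 1, fb=1
83: 11101111001110001 → 1, fb=1
84: 11011110011100011 → 1, fb=1
85: 10111100111000111 → 1, fb=0
86: 01111001110001110 → 0, fb=1
87: 11110011100011101 → 1, fb=0
88: 11100111000111010 → 1, fb=1
89: 11001110001110101 → 1, fb=0
90: 10011100011101010 → 1, fb=1
91: 00111000111010101 → 0, fb=1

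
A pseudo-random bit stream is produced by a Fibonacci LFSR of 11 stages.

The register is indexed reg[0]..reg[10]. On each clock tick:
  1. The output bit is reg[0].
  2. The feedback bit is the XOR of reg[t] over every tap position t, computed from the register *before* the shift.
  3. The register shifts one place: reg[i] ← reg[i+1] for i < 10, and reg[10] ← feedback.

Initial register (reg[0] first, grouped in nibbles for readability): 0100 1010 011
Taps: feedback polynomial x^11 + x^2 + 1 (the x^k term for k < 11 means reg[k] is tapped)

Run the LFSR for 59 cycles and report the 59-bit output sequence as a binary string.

tick  register→output (feedback)
  0  01001010011→0 (0)
  1  10010100110→1 (1)
  2  00101001101→0 (1)
  3  01010011011→0 (0)
  4  10100110110→1 (0)
  5  01001101100→0 (0)
  6  10011011000→1 (1)
  7  00110110001→0 (1)
  8  01101100011→0 (1)
  9  11011000111→1 (1)
 10  10110001111→1 (0)
 11  01100011110→0 (1)
 12  11000111101→1 (1)
 13  10001111011→1 (1)
 14  00011110111→0 (0)
 15  00111101110→0 (1)
 16  01111011101→0 (1)
 17  11110111011→1 (0)
 18  11101110110→1 (0)
 19  11011101100→1 (1)
 20  10111011001→1 (0)
 21  01110110010→0 (1)
 22  11101100101→1 (0)
 23  11011001010→1 (1)
 24  10110010101→1 (0)
 25  01100101010→0 (1)
 26  11001010101→1 (1)
 27  10010101011→1 (1)
 28  00101010111→0 (1)
 29  01010101111→0 (0)
 30  10101011110→1 (0)
 31  01010111100→0 (0)
 32  10101111000→1 (0)
 33  01011110000→0 (0)
 34  10111100000→1 (0)
 35  01111000000→0 (1)
 36  11110000001→1 (0)
 37  11100000010→1 (0)
 38  11000000100→1 (1)
 39  10000001001→1 (1)
 40  00000010011→0 (0)
 41  00000100110→0 (0)
 42  00001001100→0 (0)
 43  00010011000→0 (0)
 44  00100110000→0 (1)
 45  01001100001→0 (0)
 46  10011000010→1 (1)
 47  00110000101→0 (1)
 48  01100001011→0 (1)
 49  11000010111→1 (1)
 50  10000101111→1 (1)
 51  00001011111→0 (0)
 52  00010111110→0 (0)
 53  00101111100→0 (1)
 54  01011111001→0 (0)
 55  10111110010→1 (0)
 56  01111100100→0 (1)
 57  11111001001→1 (0)
 58  11110010010→1 (0)

01001010011011000111101110110010101011110000001001100001011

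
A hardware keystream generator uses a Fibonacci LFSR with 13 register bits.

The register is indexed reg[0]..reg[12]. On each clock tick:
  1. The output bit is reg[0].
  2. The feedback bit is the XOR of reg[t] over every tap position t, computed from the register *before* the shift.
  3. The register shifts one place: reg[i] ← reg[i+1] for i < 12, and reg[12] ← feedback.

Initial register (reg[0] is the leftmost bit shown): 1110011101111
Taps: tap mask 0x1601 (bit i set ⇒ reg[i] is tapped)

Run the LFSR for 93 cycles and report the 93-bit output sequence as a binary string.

k : reg_k → out_k, fb_k
0: 1110011101111 → 1, fb=0
1: 1100111011110 → 1, fb=1
2: 1001110111101 → 1, fb=0
3: 0011101111010 → 0, fb=1
4: 0111011110101 → 0, fb=0
5: 1110111101010 → 1, fb=0
6: 1101111010100 → 1, fb=0
7: 1011110101000 → 1, fb=0
8: 0111101010000 → 0, fb=0
9: 1111010100000 → 1, fb=1
10: 1110101000001 → 1, fb=0
11: 1101010000010 → 1, fb=1
12: 1010100000101 → 1, fb=1
13: 0101000001011 → 0, fb=0
14: 1010000010110 → 1, fb=0
15: 0100000101100 → 0, fb=0
16: 1000001011000 → 1, fb=0
17: 0000010110000 → 0, fb=0
18: 0000101100000 → 0, fb=0
19: 0001011000000 → 0, fb=0
20: 0010110000000 → 0, fb=0
21: 0101100000000 → 0, fb=0
22: 1011000000000 → 1, fb=1
23: 0110000000001 → 0, fb=1
24: 1100000000011 → 1, fb=0
25: 1000000000110 → 1, fb=0
26: 0000000001100 → 0, fb=0
27: 0000000011000 → 0, fb=1
28: 0000000110001 → 0, fb=1
29: 0000001100011 → 0, fb=1
30: 0000011000111 → 0, fb=0
31: 0000110001110 → 0, fb=0
32: 0001100011100 → 0, fb=0
33: 0011000111000 → 0, fb=1
34: 0110001110001 → 0, fb=1
35: 1100011100011 → 1, fb=0
36: 1000111000110 → 1, fb=0
37: 0001110001100 → 0, fb=0
38: 0011100011000 → 0, fb=1
39: 0111000110001 → 0, fb=1
40: 1110001100011 → 1, fb=0
41: 1100011000110 → 1, fb=0
42: 1000110001100 → 1, fb=1
43: 0001100011001 → 0, fb=0
44: 0011000110010 → 0, fb=0
45: 0110001100100 → 0, fb=1
46: 1100011001001 → 1, fb=1
47: 1000110010011 → 1, fb=0
48: 0001100100110 → 0, fb=1
49: 0011001001101 → 0, fb=1
50: 0110010011011 → 0, fb=0
51: 1100100110110 → 1, fb=0
52: 1001001101100 → 1, fb=1
53: 0010011011001 → 0, fb=0
54: 0100110110010 → 0, fb=0
55: 1001101100100 → 1, fb=0
56: 0011011001000 → 0, fb=1
57: 0110110010001 → 0, fb=1
58: 1101100100011 → 1, fb=0
59: 1011001000110 → 1, fb=0
60: 0110010001100 → 0, fb=0
61: 1100100011000 → 1, fb=0
62: 1001000110000 → 1, fb=1
63: 0010001100001 → 0, fb=1
64: 0100011000011 → 0, fb=1
65: 1000110000111 → 1, fb=1
66: 0001100001111 → 0, fb=1
67: 0011000011111 → 0, fb=1
68: 0110000111111 → 0, fb=1
69: 1100001111111 → 1, fb=0
70: 1000011111110 → 1, fb=1
71: 0000111111101 → 0, fb=1
72: 0001111111011 → 0, fb=0
73: 0011111110110 → 0, fb=1
74: 0111111101101 → 0, fb=1
75: 1111111011011 → 1, fb=1
76: 1111110110111 → 1, fb=1
77: 1111101101111 → 1, fb=0
78: 1111011011110 → 1, fb=1
79: 1110110111101 → 1, fb=0
80: 1101101111010 → 1, fb=0
81: 1011011110100 → 1, fb=0
82: 0110111101000 → 0, fb=1
83: 1101111010001 → 1, fb=0
84: 1011110100010 → 1, fb=1
85: 0111101000101 → 0, fb=0
86: 1111010001010 → 1, fb=0
87: 1110100010100 → 1, fb=0
88: 1101000101000 → 1, fb=0
89: 1010001010000 → 1, fb=1
90: 0100010100001 → 0, fb=1
91: 1000101000011 → 1, fb=0
92: 0001010000110 → 0, fb=1

111001110111101010000010110000000001100011100011000110010011011001000110000111111101101111010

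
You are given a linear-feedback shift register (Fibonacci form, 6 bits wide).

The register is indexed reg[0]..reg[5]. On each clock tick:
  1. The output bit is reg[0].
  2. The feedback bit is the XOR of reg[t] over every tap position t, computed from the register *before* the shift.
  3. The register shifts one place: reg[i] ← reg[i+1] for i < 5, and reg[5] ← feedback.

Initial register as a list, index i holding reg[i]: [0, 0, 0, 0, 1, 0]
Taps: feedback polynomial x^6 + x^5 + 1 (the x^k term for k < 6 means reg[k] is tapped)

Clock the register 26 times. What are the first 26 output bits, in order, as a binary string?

tick  register→output (feedback)
  0  000010→0 (0)
  1  000100→0 (0)
  2  001000→0 (0)
  3  010000→0 (0)
  4  100000→1 (1)
  5  000001→0 (1)
  6  000011→0 (1)
  7  000111→0 (1)
  8  001111→0 (1)
  9  011111→0 (1)
 10  111111→1 (0)
 11  111110→1 (1)
 12  111101→1 (0)
 13  111010→1 (1)
 14  110101→1 (0)
 15  101010→1 (1)
 16  010101→0 (1)
 17  101011→1 (0)
 18  010110→0 (0)
 19  101100→1 (1)
 20  011001→0 (1)
 21  110011→1 (0)
 22  100110→1 (1)
 23  001101→0 (1)
 24  011011→0 (1)
 25  110111→1 (0)

00001000001111110101011001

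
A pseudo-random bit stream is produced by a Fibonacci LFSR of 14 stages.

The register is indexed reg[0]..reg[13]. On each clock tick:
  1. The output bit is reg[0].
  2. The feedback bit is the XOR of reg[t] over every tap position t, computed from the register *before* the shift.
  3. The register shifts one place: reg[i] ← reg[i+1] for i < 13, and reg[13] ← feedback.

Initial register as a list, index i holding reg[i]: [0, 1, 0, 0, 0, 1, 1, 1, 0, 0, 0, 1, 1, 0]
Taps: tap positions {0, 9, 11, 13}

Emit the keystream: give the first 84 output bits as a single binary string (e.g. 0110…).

010001110001101100111100000010010001001101100010000101010000000001101100101000001100

step | reg (before) | out | fb
   0 | 01000111000110 | 0 | 1
   1 | 10001110001101 | 1 | 1
   2 | 00011100011011 | 0 | 0
   3 | 00111000110110 | 0 | 0
   4 | 01110001101100 | 0 | 1
   5 | 11100011011001 | 1 | 1
   6 | 11000110110011 | 1 | 1
   7 | 10001101100111 | 1 | 1
   8 | 00011011001111 | 0 | 0
   9 | 00110110011110 | 0 | 0
  10 | 01101100111100 | 0 | 0
  11 | 11011001111000 | 1 | 0
  12 | 10110011110000 | 1 | 0
  13 | 01100111100000 | 0 | 0
  14 | 11001111000000 | 1 | 1
  15 | 10011110000001 | 1 | 0
  16 | 00111100000010 | 0 | 0
  17 | 01111000000100 | 0 | 1
  18 | 11110000001001 | 1 | 0
  19 | 11100000010010 | 1 | 0
  20 | 11000000100100 | 1 | 0
  21 | 10000001001000 | 1 | 1
  22 | 00000010010001 | 0 | 0
  23 | 00000100100010 | 0 | 0
  24 | 00001001000100 | 0 | 1
  25 | 00010010001001 | 0 | 1
  26 | 00100100010011 | 0 | 0
  27 | 01001000100110 | 0 | 1
  28 | 10010001001101 | 1 | 1
  29 | 00100010011011 | 0 | 0
  30 | 01000100110110 | 0 | 0
  31 | 10001001101100 | 1 | 0
  32 | 00010011011000 | 0 | 1
  33 | 00100110110001 | 0 | 0
  34 | 01001101100010 | 0 | 0
  35 | 10011011000100 | 1 | 0
  36 | 00110110001000 | 0 | 0
  37 | 01101100010000 | 0 | 1
  38 | 11011000100001 | 1 | 0
  39 | 10110001000010 | 1 | 1
  40 | 01100010000101 | 0 | 0
  41 | 11000100001010 | 1 | 1
  42 | 10001000010101 | 1 | 0
  43 | 00010000101010 | 0 | 0
  44 | 00100001010100 | 0 | 0
  45 | 01000010101000 | 0 | 0
  46 | 10000101010000 | 1 | 0
  47 | 00001010100000 | 0 | 0
  48 | 00010101000000 | 0 | 0
  49 | 00101010000000 | 0 | 0
  50 | 01010100000000 | 0 | 0
  51 | 10101000000000 | 1 | 1
  52 | 01010000000001 | 0 | 1
  53 | 10100000000011 | 1 | 0
  54 | 01000000000110 | 0 | 1
  55 | 10000000001101 | 1 | 1
  56 | 00000000011011 | 0 | 0
  57 | 00000000110110 | 0 | 0
  58 | 00000001101100 | 0 | 1
  59 | 00000011011001 | 0 | 0
  60 | 00000110110010 | 0 | 1
  61 | 00001101100101 | 0 | 0
  62 | 00011011001010 | 0 | 0
  63 | 00110110010100 | 0 | 0
  64 | 01101100101000 | 0 | 0
  65 | 11011001010000 | 1 | 0
  66 | 10110010100000 | 1 | 1
  67 | 01100101000001 | 0 | 1
  68 | 11001010000011 | 1 | 0
  69 | 10010100000110 | 1 | 0
  70 | 00101000001100 | 0 | 1
  71 | 01010000011001 | 0 | 0
  72 | 10100000110010 | 1 | 0
  73 | 01000001100100 | 0 | 1
  74 | 10000011001001 | 1 | 0
  75 | 00000110010010 | 0 | 1
  76 | 00001100100101 | 0 | 0
  77 | 00011001001010 | 0 | 0
  78 | 00110010010100 | 0 | 0
  79 | 01100100101000 | 0 | 0
  80 | 11001001010000 | 1 | 0
  81 | 10010010100000 | 1 | 1
  82 | 00100101000001 | 0 | 1
  83 | 01001010000011 | 0 | 1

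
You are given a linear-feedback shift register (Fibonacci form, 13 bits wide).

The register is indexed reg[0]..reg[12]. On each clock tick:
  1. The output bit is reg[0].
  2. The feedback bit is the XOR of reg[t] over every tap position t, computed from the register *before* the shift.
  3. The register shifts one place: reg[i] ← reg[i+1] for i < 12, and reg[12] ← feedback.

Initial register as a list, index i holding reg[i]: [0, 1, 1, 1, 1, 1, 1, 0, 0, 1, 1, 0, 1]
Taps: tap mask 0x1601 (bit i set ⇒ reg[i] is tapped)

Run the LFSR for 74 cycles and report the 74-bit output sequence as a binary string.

01111110011011110100101100110101001101111100100000101110010010001011010100

k : reg_k → out_k, fb_k
0: 0111111001101 → 0, fb=1
1: 1111110011011 → 1, fb=1
2: 1111100110111 → 1, fb=1
3: 1111001101111 → 1, fb=0
4: 1110011011110 → 1, fb=1
5: 1100110111101 → 1, fb=0
6: 1001101111010 → 1, fb=0
7: 0011011110100 → 0, fb=1
8: 0110111101001 → 0, fb=0
9: 1101111010010 → 1, fb=1
10: 1011110100101 → 1, fb=1
11: 0111101001011 → 0, fb=0
12: 1111010010110 → 1, fb=0
13: 1110100101100 → 1, fb=1
14: 1101001011001 → 1, fb=1
15: 1010010110011 → 1, fb=0
16: 0100101100110 → 0, fb=1
17: 1001011001101 → 1, fb=0
18: 0010110011010 → 0, fb=1
19: 0101100110101 → 0, fb=0
20: 1011001101010 → 1, fb=0
21: 0110011010100 → 0, fb=1
22: 1100110101001 → 1, fb=1
23: 1001101010011 → 1, fb=0
24: 0011010100110 → 0, fb=1
25: 0110101001101 → 0, fb=1
26: 1101010011011 → 1, fb=1
27: 1010100110111 → 1, fb=1
28: 0101001101111 → 0, fb=1
29: 1010011011111 → 1, fb=0
30: 0100110111110 → 0, fb=0
31: 1001101111100 → 1, fb=1
32: 0011011111001 → 0, fb=0
33: 0110111110010 → 0, fb=0
34: 1101111100100 → 1, fb=0
35: 1011111001000 → 1, fb=0
36: 0111110010000 → 0, fb=0
37: 1111100100000 → 1, fb=1
38: 1111001000001 → 1, fb=0
39: 1110010000010 → 1, fb=1
40: 1100100000101 → 1, fb=1
41: 1001000001011 → 1, fb=1
42: 0010000010111 → 0, fb=0
43: 0100000101110 → 0, fb=0
44: 1000001011100 → 1, fb=1
45: 0000010111001 → 0, fb=0
46: 0000101110010 → 0, fb=0
47: 0001011100100 → 0, fb=1
48: 0010111001001 → 0, fb=0
49: 0101110010010 → 0, fb=0
50: 1011100100100 → 1, fb=0
51: 0111001001000 → 0, fb=1
52: 1110010010001 → 1, fb=0
53: 1100100100010 → 1, fb=1
54: 1001001000101 → 1, fb=1
55: 0010010001011 → 0, fb=0
56: 0100100010110 → 0, fb=1
57: 1001000101101 → 1, fb=0
58: 0010001011010 → 0, fb=1
59: 0100010110101 → 0, fb=0
60: 1000101101010 → 1, fb=0
61: 0001011010100 → 0, fb=1
62: 0010110101001 → 0, fb=0
63: 0101101010010 → 0, fb=0
64: 1011010100100 → 1, fb=0
65: 0110101001000 → 0, fb=1
66: 1101010010001 → 1, fb=0
67: 1010100100010 → 1, fb=1
68: 0101001000101 → 0, fb=0
69: 1010010001010 → 1, fb=0
70: 0100100010100 → 0, fb=1
71: 1001000101001 → 1, fb=1
72: 0010001010011 → 0, fb=1
73: 0100010100111 → 0, fb=0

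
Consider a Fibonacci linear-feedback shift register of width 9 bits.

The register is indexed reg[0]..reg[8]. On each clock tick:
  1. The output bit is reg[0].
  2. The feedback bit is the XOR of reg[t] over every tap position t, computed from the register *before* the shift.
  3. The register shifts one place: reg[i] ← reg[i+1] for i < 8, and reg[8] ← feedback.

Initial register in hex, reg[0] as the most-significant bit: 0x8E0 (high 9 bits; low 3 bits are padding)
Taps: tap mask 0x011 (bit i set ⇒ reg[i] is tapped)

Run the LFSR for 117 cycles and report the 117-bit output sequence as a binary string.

100011100011011010101110001001100010001000000001000010001100001001110010101011000011011110100110111001000101000010101

k : reg_k → out_k, fb_k
0: 100011100 → 1, fb=0
1: 000111000 → 0, fb=1
2: 001110001 → 0, fb=1
3: 011100011 → 0, fb=0
4: 111000110 → 1, fb=1
5: 110001101 → 1, fb=1
6: 100011011 → 1, fb=0
7: 000110110 → 0, fb=1
8: 001101101 → 0, fb=0
9: 011011010 → 0, fb=1
10: 110110101 → 1, fb=0
11: 101101010 → 1, fb=1
12: 011010101 → 0, fb=1
13: 110101011 → 1, fb=1
14: 101010111 → 1, fb=0
15: 010101110 → 0, fb=0
16: 101011100 → 1, fb=0
17: 010111000 → 0, fb=1
18: 101110001 → 1, fb=0
19: 011100010 → 0, fb=0
20: 111000100 → 1, fb=1
21: 110001001 → 1, fb=1
22: 100010011 → 1, fb=0
23: 000100110 → 0, fb=0
24: 001001100 → 0, fb=0
25: 010011000 → 0, fb=1
26: 100110001 → 1, fb=0
27: 001100010 → 0, fb=0
28: 011000100 → 0, fb=0
29: 110001000 → 1, fb=1
30: 100010001 → 1, fb=0
31: 000100010 → 0, fb=0
32: 001000100 → 0, fb=0
33: 010001000 → 0, fb=0
34: 100010000 → 1, fb=0
35: 000100000 → 0, fb=0
36: 001000000 → 0, fb=0
37: 010000000 → 0, fb=0
38: 100000000 → 1, fb=1
39: 000000001 → 0, fb=0
40: 000000010 → 0, fb=0
41: 000000100 → 0, fb=0
42: 000001000 → 0, fb=0
43: 000010000 → 0, fb=1
44: 000100001 → 0, fb=0
45: 001000010 → 0, fb=0
46: 010000100 → 0, fb=0
47: 100001000 → 1, fb=1
48: 000010001 → 0, fb=1
49: 000100011 → 0, fb=0
50: 001000110 → 0, fb=0
51: 010001100 → 0, fb=0
52: 100011000 → 1, fb=0
53: 000110000 → 0, fb=1
54: 001100001 → 0, fb=0
55: 011000010 → 0, fb=0
56: 110000100 → 1, fb=1
57: 100001001 → 1, fb=1
58: 000010011 → 0, fb=1
59: 000100111 → 0, fb=0
60: 001001110 → 0, fb=0
61: 010011100 → 0, fb=1
62: 100111001 → 1, fb=0
63: 001110010 → 0, fb=1
64: 011100101 → 0, fb=0
65: 111001010 → 1, fb=1
66: 110010101 → 1, fb=0
67: 100101010 → 1, fb=1
68: 001010101 → 0, fb=1
69: 010101011 → 0, fb=0
70: 101010110 → 1, fb=0
71: 010101100 → 0, fb=0
72: 101011000 → 1, fb=0
73: 010110000 → 0, fb=1
74: 101100001 → 1, fb=1
75: 011000011 → 0, fb=0
76: 110000110 → 1, fb=1
77: 100001101 → 1, fb=1
78: 000011011 → 0, fb=1
79: 000110111 → 0, fb=1
80: 001101111 → 0, fb=0
81: 011011110 → 0, fb=1
82: 110111101 → 1, fb=0
83: 101111010 → 1, fb=0
84: 011110100 → 0, fb=1
85: 111101001 → 1, fb=1
86: 111010011 → 1, fb=0
87: 110100110 → 1, fb=1
88: 101001101 → 1, fb=1
89: 010011011 → 0, fb=1
90: 100110111 → 1, fb=0
91: 001101110 → 0, fb=0
92: 011011100 → 0, fb=1
93: 110111001 → 1, fb=0
94: 101110010 → 1, fb=0
95: 011100100 → 0, fb=0
96: 111001000 → 1, fb=1
97: 110010001 → 1, fb=0
98: 100100010 → 1, fb=1
99: 001000101 → 0, fb=0
100: 010001010 → 0, fb=0
101: 100010100 → 1, fb=0
102: 000101000 → 0, fb=0
103: 001010000 → 0, fb=1
104: 010100001 → 0, fb=0
105: 101000010 → 1, fb=1
106: 010000101 → 0, fb=0
107: 100001010 → 1, fb=1
108: 000010101 → 0, fb=1
109: 000101011 → 0, fb=0
110: 001010110 → 0, fb=1
111: 010101101 → 0, fb=0
112: 101011010 → 1, fb=0
113: 010110100 → 0, fb=1
114: 101101001 → 1, fb=1
115: 011010011 → 0, fb=1
116: 110100111 → 1, fb=1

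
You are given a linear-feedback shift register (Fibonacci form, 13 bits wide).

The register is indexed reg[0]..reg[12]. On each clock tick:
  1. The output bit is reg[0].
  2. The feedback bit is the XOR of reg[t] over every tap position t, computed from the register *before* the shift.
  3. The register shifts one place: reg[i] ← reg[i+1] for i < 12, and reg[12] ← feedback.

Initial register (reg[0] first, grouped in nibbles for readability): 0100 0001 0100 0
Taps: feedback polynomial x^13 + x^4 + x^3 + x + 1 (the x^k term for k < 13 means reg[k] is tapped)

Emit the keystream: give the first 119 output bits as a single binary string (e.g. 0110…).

step | reg (before) | out | fb
   0 | 0100000101000 | 0 | 1
   1 | 1000001010001 | 1 | 1
   2 | 0000010100011 | 0 | 0
   3 | 0000101000110 | 0 | 1
   4 | 0001010001101 | 0 | 1
   5 | 0010100011011 | 0 | 1
   6 | 0101000110111 | 0 | 0
   7 | 1010001101110 | 1 | 1
   8 | 0100011011101 | 0 | 1
   9 | 1000110111011 | 1 | 0
  10 | 0001101110110 | 0 | 0
  11 | 0011011101100 | 0 | 1
  12 | 0110111011001 | 0 | 0
  13 | 1101110110010 | 1 | 0
  14 | 1011101100100 | 1 | 1
  15 | 0111011001001 | 0 | 0
  16 | 1110110010010 | 1 | 1
  17 | 1101100100101 | 1 | 0
  18 | 1011001001010 | 1 | 0
  19 | 0110010010100 | 0 | 1
  20 | 1100100101001 | 1 | 1
  21 | 1001001010011 | 1 | 0
  22 | 0010010100110 | 0 | 0
  23 | 0100101001100 | 0 | 0
  24 | 1001010011000 | 1 | 0
  25 | 0010100110000 | 0 | 1
  26 | 0101001100001 | 0 | 0
  27 | 1010011000010 | 1 | 1
  28 | 0100110000101 | 0 | 0
  29 | 1001100001010 | 1 | 1
  30 | 0011000010101 | 0 | 1
  31 | 0110000101011 | 0 | 1
  32 | 1100001010111 | 1 | 0
  33 | 1000010101110 | 1 | 1
  34 | 0000101011101 | 0 | 1
  35 | 0001010111011 | 0 | 1
  36 | 0010101110111 | 0 | 1
  37 | 0101011101111 | 0 | 0
  38 | 1010111011110 | 1 | 0
  39 | 0101110111100 | 0 | 1
  40 | 1011101111001 | 1 | 1
  41 | 0111011110011 | 0 | 0
  42 | 1110111100110 | 1 | 1
  43 | 1101111001101 | 1 | 0
  44 | 1011110011010 | 1 | 1
  45 | 0111100110101 | 0 | 1
  46 | 1111001101011 | 1 | 1
  47 | 1110011010111 | 1 | 0
  48 | 1100110101110 | 1 | 1
  49 | 1001101011101 | 1 | 1
  50 | 0011010111011 | 0 | 1
  51 | 0110101110111 | 0 | 0
  52 | 1101011101110 | 1 | 1
  53 | 1010111011101 | 1 | 0
  54 | 0101110111010 | 0 | 1
  55 | 1011101110101 | 1 | 1
  56 | 0111011101011 | 0 | 0
  57 | 1110111010110 | 1 | 1
  58 | 1101110101101 | 1 | 0
  59 | 1011101011010 | 1 | 1
  60 | 0111010110101 | 0 | 0
  61 | 1110101101010 | 1 | 1
  62 | 1101011010101 | 1 | 1
  63 | 1010110101011 | 1 | 0
  64 | 0101101010110 | 0 | 1
  65 | 1011010101101 | 1 | 0
  66 | 0110101011010 | 0 | 0
  67 | 1101010110100 | 1 | 1
  68 | 1010101101001 | 1 | 0
  69 | 0101011010010 | 0 | 0
  70 | 1010110100100 | 1 | 0
  71 | 0101101001000 | 0 | 1
  72 | 1011010010001 | 1 | 0
  73 | 0110100100010 | 0 | 0
  74 | 1101001000100 | 1 | 1
  75 | 1010010001001 | 1 | 1
  76 | 0100100010011 | 0 | 0
  77 | 1001000100110 | 1 | 0
  78 | 0010001001100 | 0 | 0
  79 | 0100010011000 | 0 | 1
  80 | 1000100110001 | 1 | 0
  81 | 0001001100010 | 0 | 1
  82 | 0010011000101 | 0 | 0
  83 | 0100110001010 | 0 | 0
  84 | 1001100010100 | 1 | 1
  85 | 0011000101001 | 0 | 1
  86 | 0110001010011 | 0 | 1
  87 | 1100010100111 | 1 | 0
  88 | 1000101001110 | 1 | 0
  89 | 0001010011100 | 0 | 1
  90 | 0010100111001 | 0 | 1
  91 | 0101001110011 | 0 | 0
  92 | 1010011100110 | 1 | 1
  93 | 0100111001101 | 0 | 0
  94 | 1001110011010 | 1 | 1
  95 | 0011100110101 | 0 | 0
  96 | 0111001101010 | 0 | 0
  97 | 1110011010100 | 1 | 0
  98 | 1100110101000 | 1 | 1
  99 | 1001101010001 | 1 | 1
 100 | 0011010100011 | 0 | 1
 101 | 0110101000111 | 0 | 0
 102 | 1101010001110 | 1 | 1
 103 | 1010100011101 | 1 | 0
 104 | 0101000111010 | 0 | 0
 105 | 1010001110100 | 1 | 1
 106 | 0100011101001 | 0 | 1
 107 | 1000111010011 | 1 | 0
 108 | 0001110100110 | 0 | 0
 109 | 0011101001100 | 0 | 0
 110 | 0111010011000 | 0 | 0
 111 | 1110100110000 | 1 | 1
 112 | 1101001100001 | 1 | 1
 113 | 1010011000011 | 1 | 1
 114 | 0100110000111 | 0 | 0
 115 | 1001100001110 | 1 | 1
 116 | 0011000011101 | 0 | 1
 117 | 0110000111011 | 0 | 1
 118 | 1100001110111 | 1 | 0

01000001010001101110110010010100110000101011101111001101011101110101101010110100100010011000101001110011010100011101001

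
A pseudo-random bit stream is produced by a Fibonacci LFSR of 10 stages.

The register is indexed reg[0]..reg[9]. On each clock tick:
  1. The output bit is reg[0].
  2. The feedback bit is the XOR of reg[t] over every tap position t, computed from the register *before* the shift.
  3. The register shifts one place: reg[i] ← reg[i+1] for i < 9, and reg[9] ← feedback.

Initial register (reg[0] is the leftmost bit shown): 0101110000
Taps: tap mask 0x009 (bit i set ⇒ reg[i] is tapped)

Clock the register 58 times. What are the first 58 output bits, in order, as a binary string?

0101110000101111010101010111111110100000101010010111100010

tick  register→output (feedback)
  0  0101110000→0 (1)
  1  1011100001→1 (0)
  2  0111000010→0 (1)
  3  1110000101→1 (1)
  4  1100001011→1 (1)
  5  1000010111→1 (1)
  6  0000101111→0 (0)
  7  0001011110→0 (1)
  8  0010111101→0 (0)
  9  0101111010→0 (1)
 10  1011110101→1 (0)
 11  0111101010→0 (1)
 12  1111010101→1 (0)
 13  1110101010→1 (1)
 14  1101010101→1 (0)
 15  1010101010→1 (1)
 16  0101010101→0 (1)
 17  1010101011→1 (1)
 18  0101010111→0 (1)
 19  1010101111→1 (1)
 20  0101011111→0 (1)
 21  1010111111→1 (1)
 22  0101111111→0 (1)
 23  1011111111→1 (0)
 24  0111111110→0 (1)
 25  1111111101→1 (0)
 26  1111111010→1 (0)
 27  1111110100→1 (0)
 28  1111101000→1 (0)
 29  1111010000→1 (0)
 30  1110100000→1 (1)
 31  1101000001→1 (0)
 32  1010000010→1 (1)
 33  0100000101→0 (0)
 34  1000001010→1 (1)
 35  0000010101→0 (0)
 36  0000101010→0 (0)
 37  0001010100→0 (1)
 38  0010101001→0 (0)
 39  0101010010→0 (1)
 40  1010100101→1 (1)
 41  0101001011→0 (1)
 42  1010010111→1 (1)
 43  0100101111→0 (0)
 44  1001011110→1 (0)
 45  0010111100→0 (0)
 46  0101111000→0 (1)
 47  1011110001→1 (0)
 48  0111100010→0 (1)
 49  1111000101→1 (0)
 50  1110001010→1 (1)
 51  1100010101→1 (1)
 52  1000101011→1 (1)
 53  0001010111→0 (1)
 54  0010101111→0 (0)
 55  0101011110→0 (1)
 56  1010111101→1 (1)
 57  0101111011→0 (1)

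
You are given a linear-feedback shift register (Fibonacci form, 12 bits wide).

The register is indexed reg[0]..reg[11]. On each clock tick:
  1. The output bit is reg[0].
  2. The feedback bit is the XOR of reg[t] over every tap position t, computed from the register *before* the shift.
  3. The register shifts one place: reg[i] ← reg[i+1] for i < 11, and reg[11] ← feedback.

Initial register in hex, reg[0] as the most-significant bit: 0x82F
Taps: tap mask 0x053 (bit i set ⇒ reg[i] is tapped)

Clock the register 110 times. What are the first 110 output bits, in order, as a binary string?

step | reg (before) | out | fb
   0 | 100000101111 | 1 | 0
   1 | 000001011110 | 0 | 0
   2 | 000010111100 | 0 | 0
   3 | 000101111000 | 0 | 1
   4 | 001011110001 | 0 | 0
   5 | 010111100010 | 0 | 1
   6 | 101111000101 | 1 | 0
   7 | 011110001010 | 0 | 0
   8 | 111100010100 | 1 | 0
   9 | 111000101000 | 1 | 1
  10 | 110001010001 | 1 | 0
  11 | 100010100010 | 1 | 1
  12 | 000101000101 | 0 | 0
  13 | 001010001010 | 0 | 1
  14 | 010100010101 | 0 | 1
  15 | 101000101011 | 1 | 0
  16 | 010001010110 | 0 | 1
  17 | 100010101101 | 1 | 1
  18 | 000101011011 | 0 | 0
  19 | 001010110110 | 0 | 0
  20 | 010101101100 | 0 | 0
  21 | 101011011000 | 1 | 0
  22 | 010110110000 | 0 | 1
  23 | 101101100001 | 1 | 0
  24 | 011011000010 | 0 | 0
  25 | 110110000100 | 1 | 1
  26 | 101100001001 | 1 | 1
  27 | 011000010011 | 0 | 1
  28 | 110000100111 | 1 | 1
  29 | 100001001111 | 1 | 1
  30 | 000010011111 | 0 | 1
  31 | 000100111111 | 0 | 1
  32 | 001001111111 | 0 | 1
  33 | 010011111111 | 0 | 1
  34 | 100111111111 | 1 | 1
  35 | 001111111111 | 0 | 0
  36 | 011111111110 | 0 | 1
  37 | 111111111101 | 1 | 0
  38 | 111111111010 | 1 | 0
  39 | 111111110100 | 1 | 0
  40 | 111111101000 | 1 | 0
  41 | 111111010000 | 1 | 1
  42 | 111110100001 | 1 | 0
  43 | 111101000010 | 1 | 0
  44 | 111010000100 | 1 | 1
  45 | 110100001001 | 1 | 0
  46 | 101000010010 | 1 | 1
  47 | 010000100101 | 0 | 0
  48 | 100001001010 | 1 | 1
  49 | 000010010101 | 0 | 1
  50 | 000100101011 | 0 | 1
  51 | 001001010111 | 0 | 0
  52 | 010010101110 | 0 | 1
  53 | 100101011101 | 1 | 1
  54 | 001010111011 | 0 | 0
  55 | 010101110110 | 0 | 0
  56 | 101011101100 | 1 | 1
  57 | 010111011001 | 0 | 0
  58 | 101110110010 | 1 | 1
  59 | 011101100101 | 0 | 0
  60 | 111011001010 | 1 | 1
  61 | 110110010101 | 1 | 1
  62 | 101100101011 | 1 | 0
  63 | 011001010110 | 0 | 1
  64 | 110010101101 | 1 | 0
  65 | 100101011010 | 1 | 1
  66 | 001010110101 | 0 | 0
  67 | 010101101010 | 0 | 0
  68 | 101011010100 | 1 | 0
  69 | 010110101000 | 0 | 1
  70 | 101101010001 | 1 | 1
  71 | 011010100011 | 0 | 1
  72 | 110101000111 | 1 | 0
  73 | 101010001110 | 1 | 0
  74 | 010100011100 | 0 | 1
  75 | 101000111001 | 1 | 0
  76 | 010001110010 | 0 | 0
  77 | 100011100100 | 1 | 1
  78 | 000111001001 | 0 | 1
  79 | 001110010011 | 0 | 1
  80 | 011100100111 | 0 | 0
  81 | 111001001110 | 1 | 0
  82 | 110010011100 | 1 | 1
  83 | 100100111001 | 1 | 0
  84 | 001001110010 | 0 | 1
  85 | 010011100101 | 0 | 1
  86 | 100111001011 | 1 | 0
  87 | 001110010110 | 0 | 1
  88 | 011100101101 | 0 | 0
  89 | 111001011010 | 1 | 0
  90 | 110010110100 | 1 | 0
  91 | 100101101000 | 1 | 0
  92 | 001011010000 | 0 | 1
  93 | 010110100001 | 0 | 1
  94 | 101101000011 | 1 | 1
  95 | 011010000111 | 0 | 0
  96 | 110100001110 | 1 | 0
  97 | 101000011100 | 1 | 1
  98 | 010000111001 | 0 | 0
  99 | 100001110010 | 1 | 0
 100 | 000011100100 | 0 | 0
 101 | 000111001000 | 0 | 1
 102 | 001110010001 | 0 | 1
 103 | 011100100011 | 0 | 0
 104 | 111001000110 | 1 | 0
 105 | 110010001100 | 1 | 1
 106 | 100100011001 | 1 | 1
 107 | 001000110011 | 0 | 1
 108 | 010001100111 | 0 | 0
 109 | 100011001110 | 1 | 0

10000010111100010100010101101100001001111111111010000100101011101100101011010100011100100111001011010000111001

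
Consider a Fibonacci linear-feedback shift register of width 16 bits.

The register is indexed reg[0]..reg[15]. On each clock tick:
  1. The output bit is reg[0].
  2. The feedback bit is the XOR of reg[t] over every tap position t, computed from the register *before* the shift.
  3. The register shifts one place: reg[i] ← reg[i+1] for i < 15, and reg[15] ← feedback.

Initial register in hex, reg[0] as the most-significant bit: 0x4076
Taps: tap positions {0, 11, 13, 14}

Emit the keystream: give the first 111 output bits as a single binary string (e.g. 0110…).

010000000111011010000101100010011001110110111100110101001010010001100011000110011110101111001101011100101010010

k : reg_k → out_k, fb_k
0: 0100000001110110 → 0, fb=1
1: 1000000011101101 → 1, fb=0
2: 0000000111011010 → 0, fb=0
3: 0000001110110100 → 0, fb=0
4: 0000011101101000 → 0, fb=0
5: 0000111011010000 → 0, fb=1
6: 0001110110100001 → 0, fb=0
7: 0011101101000010 → 0, fb=1
8: 0111011010000101 → 0, fb=1
9: 1110110100001011 → 1, fb=0
10: 1101101000010110 → 1, fb=0
11: 1011010000101100 → 1, fb=0
12: 0110100001011000 → 0, fb=1
13: 1101000010110001 → 1, fb=0
14: 1010000101100010 → 1, fb=0
15: 0100001011000100 → 0, fb=1
16: 1000010110001001 → 1, fb=1
17: 0000101100010011 → 0, fb=0
18: 0001011000100110 → 0, fb=0
19: 0010110001001100 → 0, fb=1
20: 0101100010011001 → 0, fb=1
21: 1011000100110011 → 1, fb=1
22: 0110001001100111 → 0, fb=0
23: 1100010011001110 → 1, fb=1
24: 1000100110011101 → 1, fb=1
25: 0001001100111011 → 0, fb=0
26: 0010011001110110 → 0, fb=1
27: 0100110011101101 → 0, fb=1
28: 1001100111011011 → 1, fb=1
29: 0011001110110111 → 0, fb=1
30: 0110011101101111 → 0, fb=0
31: 1100111011011110 → 1, fb=0
32: 1001110110111100 → 1, fb=1
33: 0011101101111001 → 0, fb=1
34: 0111011011110011 → 0, fb=0
35: 1110110111100110 → 1, fb=1
36: 1101101111001101 → 1, fb=0
37: 1011011110011010 → 1, fb=1
38: 0110111100110101 → 0, fb=0
39: 1101111001101010 → 1, fb=0
40: 1011110011010100 → 1, fb=1
41: 0111100110101001 → 0, fb=0
42: 1111001101010010 → 1, fb=1
43: 1110011010100101 → 1, fb=0
44: 1100110101001010 → 1, fb=0
45: 1001101010010100 → 1, fb=1
46: 0011010100101001 → 0, fb=0
47: 0110101001010010 → 0, fb=0
48: 1101010010100100 → 1, fb=0
49: 1010100101001000 → 1, fb=1
50: 0101001010010001 → 0, fb=1
51: 1010010100100011 → 1, fb=0
52: 0100101001000110 → 0, fb=0
53: 1001010010001100 → 1, fb=0
54: 0010100100011000 → 0, fb=1
55: 0101001000110001 → 0, fb=1
56: 1010010001100011 → 1, fb=0
57: 0100100011000110 → 0, fb=0
58: 1001000110001100 → 1, fb=0
59: 0010001100011000 → 0, fb=1
60: 0100011000110001 → 0, fb=1
61: 1000110001100011 → 1, fb=0
62: 0001100011000110 → 0, fb=0
63: 0011000110001100 → 0, fb=1
64: 0110001100011001 → 0, fb=1
65: 1100011000110011 → 1, fb=1
66: 1000110001100111 → 1, fb=1
67: 0001100011001111 → 0, fb=0
68: 0011000110011110 → 0, fb=1
69: 0110001100111101 → 0, fb=0
70: 1100011001111010 → 1, fb=1
71: 1000110011110101 → 1, fb=1
72: 0001100111101011 → 0, fb=1
73: 0011001111010111 → 0, fb=1
74: 0110011110101111 → 0, fb=0
75: 1100111101011110 → 1, fb=0
76: 1001111010111100 → 1, fb=1
77: 0011110101111001 → 0, fb=1
78: 0111101011110011 → 0, fb=0
79: 1111010111100110 → 1, fb=1
80: 1110101111001101 → 1, fb=0
81: 1101011110011010 → 1, fb=1
82: 1010111100110101 → 1, fb=1
83: 0101111001101011 → 0, fb=1
84: 1011110011010111 → 1, fb=0
85: 0111100110101110 → 0, fb=0
86: 1111001101011100 → 1, fb=1
87: 1110011010111001 → 1, fb=0
88: 1100110101110010 → 1, fb=1
89: 1001101011100101 → 1, fb=0
90: 0011010111001010 → 0, fb=1
91: 0110101110010101 → 0, fb=0
92: 1101011100101010 → 1, fb=0
93: 1010111001010100 → 1, fb=1
94: 0101110010101001 → 0, fb=0
95: 1011100101010010 → 1, fb=1
96: 0111001010100101 → 0, fb=1
97: 1110010101001011 → 1, fb=0
98: 1100101010010110 → 1, fb=0
99: 1001010100101100 → 1, fb=0
100: 0010101001011000 → 0, fb=1
101: 0101010010110001 → 0, fb=1
102: 1010100101100011 → 1, fb=0
103: 0101001011000110 → 0, fb=0
104: 1010010110001100 → 1, fb=0
105: 0100101100011000 → 0, fb=1
106: 1001011000110001 → 1, fb=0
107: 0010110001100010 → 0, fb=1
108: 0101100011000101 → 0, fb=1
109: 1011000110001011 → 1, fb=0
110: 0110001100010110 → 0, fb=1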